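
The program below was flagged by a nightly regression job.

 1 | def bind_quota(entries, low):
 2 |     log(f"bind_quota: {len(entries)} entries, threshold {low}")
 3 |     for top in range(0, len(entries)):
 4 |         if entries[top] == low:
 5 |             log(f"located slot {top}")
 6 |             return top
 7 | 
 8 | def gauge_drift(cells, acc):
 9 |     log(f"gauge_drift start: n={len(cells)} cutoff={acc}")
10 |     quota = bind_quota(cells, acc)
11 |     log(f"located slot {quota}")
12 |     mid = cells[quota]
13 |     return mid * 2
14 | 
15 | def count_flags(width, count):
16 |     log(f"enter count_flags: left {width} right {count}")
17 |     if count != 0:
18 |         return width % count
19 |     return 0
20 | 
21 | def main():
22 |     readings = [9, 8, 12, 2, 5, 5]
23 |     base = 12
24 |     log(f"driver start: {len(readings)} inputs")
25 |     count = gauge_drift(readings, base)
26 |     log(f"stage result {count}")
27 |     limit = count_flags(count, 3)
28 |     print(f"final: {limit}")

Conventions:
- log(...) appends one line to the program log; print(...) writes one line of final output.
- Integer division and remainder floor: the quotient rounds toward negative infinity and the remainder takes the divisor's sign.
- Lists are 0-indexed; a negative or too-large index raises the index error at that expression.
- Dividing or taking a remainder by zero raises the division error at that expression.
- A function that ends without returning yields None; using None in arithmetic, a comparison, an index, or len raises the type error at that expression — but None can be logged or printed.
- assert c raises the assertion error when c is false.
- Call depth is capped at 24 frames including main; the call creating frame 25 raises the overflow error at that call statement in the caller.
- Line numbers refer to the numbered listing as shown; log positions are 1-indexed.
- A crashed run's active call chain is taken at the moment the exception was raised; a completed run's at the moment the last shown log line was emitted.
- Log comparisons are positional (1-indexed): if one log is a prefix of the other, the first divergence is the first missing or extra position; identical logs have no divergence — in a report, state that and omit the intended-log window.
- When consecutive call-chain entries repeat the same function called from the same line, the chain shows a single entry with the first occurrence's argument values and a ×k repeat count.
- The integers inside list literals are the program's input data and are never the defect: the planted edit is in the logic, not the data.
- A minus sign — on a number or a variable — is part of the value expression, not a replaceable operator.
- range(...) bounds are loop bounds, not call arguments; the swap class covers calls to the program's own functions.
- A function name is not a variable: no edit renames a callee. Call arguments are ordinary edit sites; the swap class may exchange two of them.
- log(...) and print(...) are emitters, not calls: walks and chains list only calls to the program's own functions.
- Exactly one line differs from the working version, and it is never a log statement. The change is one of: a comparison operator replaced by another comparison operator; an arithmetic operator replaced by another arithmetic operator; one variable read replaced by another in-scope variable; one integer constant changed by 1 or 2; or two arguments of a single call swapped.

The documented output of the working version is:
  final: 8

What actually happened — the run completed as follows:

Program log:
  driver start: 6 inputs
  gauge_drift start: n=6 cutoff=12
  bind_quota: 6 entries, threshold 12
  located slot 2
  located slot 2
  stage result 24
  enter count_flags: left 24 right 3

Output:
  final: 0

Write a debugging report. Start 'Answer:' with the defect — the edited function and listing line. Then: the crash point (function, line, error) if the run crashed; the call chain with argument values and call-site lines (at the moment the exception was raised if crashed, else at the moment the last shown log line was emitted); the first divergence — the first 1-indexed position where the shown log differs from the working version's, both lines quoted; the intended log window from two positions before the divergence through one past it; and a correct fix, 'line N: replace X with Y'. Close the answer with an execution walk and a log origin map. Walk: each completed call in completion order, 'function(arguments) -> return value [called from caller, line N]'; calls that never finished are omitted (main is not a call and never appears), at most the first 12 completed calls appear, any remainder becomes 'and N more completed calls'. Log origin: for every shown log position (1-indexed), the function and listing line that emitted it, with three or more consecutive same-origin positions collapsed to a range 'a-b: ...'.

Answer: the defect is in count_flags at line 18.
The tell: The logs agree in full; only the final output differs.
Call chain: main -> count_flags(24, 3) (called at line 27).
First divergence: there is none — every log position agrees.
Execution walk:
  bind_quota([9, 8, 12, 2, 5, 5], 12) -> 2  [called from gauge_drift, line 10]
  gauge_drift([9, 8, 12, 2, 5, 5], 12) -> 24  [called from main, line 25]
  count_flags(24, 3) -> 0  [called from main, line 27]
Log line origins:
  1: logged in main at line 24
  2: logged in gauge_drift at line 9
  3: logged in bind_quota at line 2
  4: logged in bind_quota at line 5
  5: logged in gauge_drift at line 11
  6: logged in main at line 26
  7: logged in count_flags at line 16
A correct fix: line 18: replace `%` with `//`.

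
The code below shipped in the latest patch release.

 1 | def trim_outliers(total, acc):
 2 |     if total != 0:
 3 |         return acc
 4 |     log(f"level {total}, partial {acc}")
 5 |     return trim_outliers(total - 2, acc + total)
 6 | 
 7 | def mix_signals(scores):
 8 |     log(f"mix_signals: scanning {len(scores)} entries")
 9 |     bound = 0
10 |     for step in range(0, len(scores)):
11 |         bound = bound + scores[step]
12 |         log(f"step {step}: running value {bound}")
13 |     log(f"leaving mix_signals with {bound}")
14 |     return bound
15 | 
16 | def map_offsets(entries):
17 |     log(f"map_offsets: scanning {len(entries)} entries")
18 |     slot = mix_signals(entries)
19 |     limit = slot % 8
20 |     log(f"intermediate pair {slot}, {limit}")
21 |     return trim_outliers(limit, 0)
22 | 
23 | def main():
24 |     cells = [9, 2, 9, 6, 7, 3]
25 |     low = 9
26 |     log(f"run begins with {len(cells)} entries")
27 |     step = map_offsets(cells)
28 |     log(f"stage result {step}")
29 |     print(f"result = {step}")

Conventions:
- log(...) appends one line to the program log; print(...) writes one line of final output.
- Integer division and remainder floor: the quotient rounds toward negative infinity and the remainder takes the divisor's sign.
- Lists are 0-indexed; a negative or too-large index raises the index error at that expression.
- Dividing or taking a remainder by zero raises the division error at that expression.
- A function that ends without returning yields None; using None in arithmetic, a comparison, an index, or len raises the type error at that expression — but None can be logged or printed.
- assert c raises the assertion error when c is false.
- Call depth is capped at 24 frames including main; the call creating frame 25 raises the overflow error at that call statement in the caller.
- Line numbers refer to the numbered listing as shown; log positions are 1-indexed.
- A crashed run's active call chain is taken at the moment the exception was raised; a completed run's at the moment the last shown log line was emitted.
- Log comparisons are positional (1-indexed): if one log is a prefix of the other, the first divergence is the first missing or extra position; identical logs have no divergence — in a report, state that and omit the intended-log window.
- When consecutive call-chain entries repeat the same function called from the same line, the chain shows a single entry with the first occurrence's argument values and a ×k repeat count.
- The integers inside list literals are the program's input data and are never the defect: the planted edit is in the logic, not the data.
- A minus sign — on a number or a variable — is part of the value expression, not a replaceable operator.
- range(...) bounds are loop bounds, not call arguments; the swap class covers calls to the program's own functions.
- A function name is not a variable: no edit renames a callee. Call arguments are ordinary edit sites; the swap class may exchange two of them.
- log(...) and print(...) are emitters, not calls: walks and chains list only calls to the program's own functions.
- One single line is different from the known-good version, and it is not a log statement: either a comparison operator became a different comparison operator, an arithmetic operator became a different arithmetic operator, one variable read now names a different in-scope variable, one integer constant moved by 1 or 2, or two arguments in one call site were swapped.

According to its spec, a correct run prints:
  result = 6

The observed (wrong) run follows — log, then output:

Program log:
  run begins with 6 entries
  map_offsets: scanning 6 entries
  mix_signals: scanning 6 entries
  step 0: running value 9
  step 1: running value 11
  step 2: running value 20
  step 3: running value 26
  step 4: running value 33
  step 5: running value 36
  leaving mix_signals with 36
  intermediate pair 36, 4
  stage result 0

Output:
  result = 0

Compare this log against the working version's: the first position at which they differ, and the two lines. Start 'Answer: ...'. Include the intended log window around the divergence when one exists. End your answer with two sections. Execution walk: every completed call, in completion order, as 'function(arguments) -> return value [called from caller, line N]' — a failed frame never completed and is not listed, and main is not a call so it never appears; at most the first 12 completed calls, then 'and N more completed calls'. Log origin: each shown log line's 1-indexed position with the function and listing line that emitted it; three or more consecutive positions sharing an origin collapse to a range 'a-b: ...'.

Answer: position 12; shown 'stage result 0' vs intended 'level 4, partial 0'.
Intended log window:
  10: leaving mix_signals with 36
  11: intermediate pair 36, 4
  12: level 4, partial 0
  13: level 2, partial 4
Execution walk:
  mix_signals([9, 2, 9, 6, 7, 3]) -> 36  [called from map_offsets, line 18]
  trim_outliers(4, 0) -> 0  [called from map_offsets, line 21]
  map_offsets([9, 2, 9, 6, 7, 3]) -> 0  [called from main, line 27]
Log line origins:
  1: logged in main at line 26
  2: logged in map_offsets at line 17
  3: logged in mix_signals at line 8
  4-9: logged in mix_signals at line 12
  10: logged in mix_signals at line 13
  11: logged in map_offsets at line 20
  12: logged in main at line 28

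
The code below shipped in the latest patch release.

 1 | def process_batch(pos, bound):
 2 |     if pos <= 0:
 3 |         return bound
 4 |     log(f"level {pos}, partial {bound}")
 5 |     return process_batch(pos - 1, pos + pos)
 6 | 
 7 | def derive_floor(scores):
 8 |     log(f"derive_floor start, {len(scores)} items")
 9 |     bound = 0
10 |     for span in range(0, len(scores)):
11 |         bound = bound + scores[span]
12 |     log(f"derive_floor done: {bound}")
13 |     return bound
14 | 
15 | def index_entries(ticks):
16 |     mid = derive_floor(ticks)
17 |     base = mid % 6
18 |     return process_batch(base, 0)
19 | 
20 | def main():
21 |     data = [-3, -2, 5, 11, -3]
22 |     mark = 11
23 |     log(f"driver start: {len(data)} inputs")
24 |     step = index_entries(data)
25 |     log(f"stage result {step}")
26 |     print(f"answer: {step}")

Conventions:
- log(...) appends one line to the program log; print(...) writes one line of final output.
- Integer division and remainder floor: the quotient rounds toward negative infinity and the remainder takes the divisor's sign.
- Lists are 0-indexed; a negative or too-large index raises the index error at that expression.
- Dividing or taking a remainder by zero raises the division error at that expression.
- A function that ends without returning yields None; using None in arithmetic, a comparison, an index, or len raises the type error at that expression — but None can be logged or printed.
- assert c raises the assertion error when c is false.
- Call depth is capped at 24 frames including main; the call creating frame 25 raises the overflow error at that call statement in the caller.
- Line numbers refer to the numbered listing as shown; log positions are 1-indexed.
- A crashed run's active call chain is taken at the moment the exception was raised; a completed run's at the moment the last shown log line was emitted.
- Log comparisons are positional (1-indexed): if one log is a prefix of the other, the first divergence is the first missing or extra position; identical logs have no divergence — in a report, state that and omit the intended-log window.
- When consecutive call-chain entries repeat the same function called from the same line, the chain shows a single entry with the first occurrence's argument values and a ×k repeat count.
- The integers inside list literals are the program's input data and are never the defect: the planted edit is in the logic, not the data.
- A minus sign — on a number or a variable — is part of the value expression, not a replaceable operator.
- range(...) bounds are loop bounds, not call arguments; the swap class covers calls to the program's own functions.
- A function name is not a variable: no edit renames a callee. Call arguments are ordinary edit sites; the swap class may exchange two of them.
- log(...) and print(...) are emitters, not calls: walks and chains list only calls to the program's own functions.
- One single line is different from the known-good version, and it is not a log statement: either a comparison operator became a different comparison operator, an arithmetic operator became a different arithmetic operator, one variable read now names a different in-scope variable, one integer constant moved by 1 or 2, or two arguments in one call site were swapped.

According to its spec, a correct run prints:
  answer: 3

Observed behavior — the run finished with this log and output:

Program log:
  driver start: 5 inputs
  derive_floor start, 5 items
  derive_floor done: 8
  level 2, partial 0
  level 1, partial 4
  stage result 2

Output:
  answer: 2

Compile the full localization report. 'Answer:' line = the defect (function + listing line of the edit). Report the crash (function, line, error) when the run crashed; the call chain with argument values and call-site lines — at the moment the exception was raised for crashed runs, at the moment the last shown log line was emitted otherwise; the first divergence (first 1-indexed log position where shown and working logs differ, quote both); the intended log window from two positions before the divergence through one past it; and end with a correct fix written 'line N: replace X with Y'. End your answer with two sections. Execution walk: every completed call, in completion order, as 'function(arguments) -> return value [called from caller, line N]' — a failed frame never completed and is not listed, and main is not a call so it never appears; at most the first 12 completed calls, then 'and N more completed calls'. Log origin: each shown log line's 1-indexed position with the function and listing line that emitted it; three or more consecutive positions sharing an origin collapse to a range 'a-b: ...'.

Answer: the defect is in process_batch at line 5.
Key fact: Position 5 is the first bad log line: 'level 1, partial 4' should read 'level 1, partial 2'.
Call chain: main.
First divergence: position 5; shown 'level 1, partial 4' vs intended 'level 1, partial 2'.
Intended log window:
  3: derive_floor done: 8
  4: level 2, partial 0
  5: level 1, partial 2
  6: stage result 3
Execution walk:
  derive_floor([-3, -2, 5, 11, -3]) -> 8  [called from index_entries, line 16]
  process_batch(0, 2) -> 2  [called from process_batch, line 5]
  process_batch(1, 4) -> 2  [called from process_batch, line 5]
  process_batch(2, 0) -> 2  [called from index_entries, line 18]
  index_entries([-3, -2, 5, 11, -3]) -> 2  [called from main, line 24]
Log line origins:
  1: emitted by main (line 23)
  2: emitted by derive_floor (line 8)
  3: emitted by derive_floor (line 12)
  4: emitted by process_batch (line 4)
  5: emitted by process_batch (line 4)
  6: emitted by main (line 25)
A correct fix: line 5: replace `pos + pos` with `bound + pos`.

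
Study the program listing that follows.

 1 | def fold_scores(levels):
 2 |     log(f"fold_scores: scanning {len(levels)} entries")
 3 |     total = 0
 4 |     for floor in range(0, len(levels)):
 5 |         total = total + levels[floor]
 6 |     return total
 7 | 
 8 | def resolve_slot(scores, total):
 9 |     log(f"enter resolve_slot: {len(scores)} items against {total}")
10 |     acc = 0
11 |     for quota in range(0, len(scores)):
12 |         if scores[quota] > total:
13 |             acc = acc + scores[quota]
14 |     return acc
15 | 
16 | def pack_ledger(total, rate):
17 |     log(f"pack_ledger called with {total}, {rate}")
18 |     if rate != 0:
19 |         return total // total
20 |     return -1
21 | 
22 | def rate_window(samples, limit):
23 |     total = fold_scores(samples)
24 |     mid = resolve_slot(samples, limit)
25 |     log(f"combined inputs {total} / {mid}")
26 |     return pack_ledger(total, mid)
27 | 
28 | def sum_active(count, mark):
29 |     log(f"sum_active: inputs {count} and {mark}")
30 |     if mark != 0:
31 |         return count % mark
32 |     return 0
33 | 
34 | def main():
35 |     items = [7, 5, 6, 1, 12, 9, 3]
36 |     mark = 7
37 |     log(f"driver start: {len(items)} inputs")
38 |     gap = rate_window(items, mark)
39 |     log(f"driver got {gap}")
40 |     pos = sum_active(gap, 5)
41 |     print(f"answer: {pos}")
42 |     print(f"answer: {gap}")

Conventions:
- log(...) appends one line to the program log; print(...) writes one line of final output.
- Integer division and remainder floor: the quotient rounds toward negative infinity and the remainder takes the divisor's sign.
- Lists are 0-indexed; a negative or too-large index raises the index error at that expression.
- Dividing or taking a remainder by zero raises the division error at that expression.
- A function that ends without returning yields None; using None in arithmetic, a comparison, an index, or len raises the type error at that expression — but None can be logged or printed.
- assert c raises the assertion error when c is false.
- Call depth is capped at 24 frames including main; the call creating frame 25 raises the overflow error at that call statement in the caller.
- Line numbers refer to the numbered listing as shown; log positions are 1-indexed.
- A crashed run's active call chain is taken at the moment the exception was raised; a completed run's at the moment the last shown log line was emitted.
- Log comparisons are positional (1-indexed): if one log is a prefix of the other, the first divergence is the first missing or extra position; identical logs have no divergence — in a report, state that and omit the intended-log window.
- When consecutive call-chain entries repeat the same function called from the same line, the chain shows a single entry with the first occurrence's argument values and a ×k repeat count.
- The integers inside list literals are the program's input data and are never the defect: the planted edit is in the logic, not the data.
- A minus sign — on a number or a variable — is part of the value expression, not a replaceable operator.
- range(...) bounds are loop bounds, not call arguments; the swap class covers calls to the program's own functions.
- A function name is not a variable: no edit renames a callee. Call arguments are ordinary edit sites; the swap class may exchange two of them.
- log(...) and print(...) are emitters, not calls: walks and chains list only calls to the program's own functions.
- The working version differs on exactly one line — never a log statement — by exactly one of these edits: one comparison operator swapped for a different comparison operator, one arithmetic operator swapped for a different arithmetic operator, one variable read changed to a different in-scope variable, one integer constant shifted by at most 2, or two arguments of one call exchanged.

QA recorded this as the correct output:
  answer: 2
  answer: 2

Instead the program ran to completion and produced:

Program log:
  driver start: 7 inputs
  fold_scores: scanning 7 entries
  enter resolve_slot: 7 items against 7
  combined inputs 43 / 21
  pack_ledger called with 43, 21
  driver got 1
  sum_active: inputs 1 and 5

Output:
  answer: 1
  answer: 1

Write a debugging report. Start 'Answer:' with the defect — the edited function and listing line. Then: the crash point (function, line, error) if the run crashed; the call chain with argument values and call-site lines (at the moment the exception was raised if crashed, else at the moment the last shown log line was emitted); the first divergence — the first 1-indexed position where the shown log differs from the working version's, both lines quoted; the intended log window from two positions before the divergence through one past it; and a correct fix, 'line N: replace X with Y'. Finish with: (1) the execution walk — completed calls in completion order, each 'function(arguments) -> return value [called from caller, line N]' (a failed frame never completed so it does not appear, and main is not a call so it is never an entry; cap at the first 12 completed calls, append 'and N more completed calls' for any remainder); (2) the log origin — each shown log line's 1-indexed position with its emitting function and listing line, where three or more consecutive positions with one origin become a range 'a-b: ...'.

Answer: the defect is in pack_ledger at line 19.
Core observation: Log line 6 is where behavior first shows: 'driver got 1' appears instead of 'driver got 2'.
Call chain: main -> sum_active(1, 5) (called at line 40).
First divergence: position 6 — the shown line 'driver got 1' should read 'driver got 2'.
Intended log window:
  4: combined inputs 43 / 21
  5: pack_ledger called with 43, 21
  6: driver got 2
  7: sum_active: inputs 2 and 5
Execution walk:
  fold_scores([7, 5, 6, 1, 12, 9, 3]) -> 43  [called from rate_window, line 23]
  resolve_slot([7, 5, 6, 1, 12, 9, 3], 7) -> 21  [called from rate_window, line 24]
  pack_ledger(43, 21) -> 1  [called from rate_window, line 26]
  rate_window([7, 5, 6, 1, 12, 9, 3], 7) -> 1  [called from main, line 38]
  sum_active(1, 5) -> 1  [called from main, line 40]
Log origin:
  1: logged in main at line 37
  2: logged in fold_scores at line 2
  3: logged in resolve_slot at line 9
  4: logged in rate_window at line 25
  5: logged in pack_ledger at line 17
  6: logged in main at line 39
  7: logged in sum_active at line 29
A correct fix: line 19: replace `total // total` with `total // rate`.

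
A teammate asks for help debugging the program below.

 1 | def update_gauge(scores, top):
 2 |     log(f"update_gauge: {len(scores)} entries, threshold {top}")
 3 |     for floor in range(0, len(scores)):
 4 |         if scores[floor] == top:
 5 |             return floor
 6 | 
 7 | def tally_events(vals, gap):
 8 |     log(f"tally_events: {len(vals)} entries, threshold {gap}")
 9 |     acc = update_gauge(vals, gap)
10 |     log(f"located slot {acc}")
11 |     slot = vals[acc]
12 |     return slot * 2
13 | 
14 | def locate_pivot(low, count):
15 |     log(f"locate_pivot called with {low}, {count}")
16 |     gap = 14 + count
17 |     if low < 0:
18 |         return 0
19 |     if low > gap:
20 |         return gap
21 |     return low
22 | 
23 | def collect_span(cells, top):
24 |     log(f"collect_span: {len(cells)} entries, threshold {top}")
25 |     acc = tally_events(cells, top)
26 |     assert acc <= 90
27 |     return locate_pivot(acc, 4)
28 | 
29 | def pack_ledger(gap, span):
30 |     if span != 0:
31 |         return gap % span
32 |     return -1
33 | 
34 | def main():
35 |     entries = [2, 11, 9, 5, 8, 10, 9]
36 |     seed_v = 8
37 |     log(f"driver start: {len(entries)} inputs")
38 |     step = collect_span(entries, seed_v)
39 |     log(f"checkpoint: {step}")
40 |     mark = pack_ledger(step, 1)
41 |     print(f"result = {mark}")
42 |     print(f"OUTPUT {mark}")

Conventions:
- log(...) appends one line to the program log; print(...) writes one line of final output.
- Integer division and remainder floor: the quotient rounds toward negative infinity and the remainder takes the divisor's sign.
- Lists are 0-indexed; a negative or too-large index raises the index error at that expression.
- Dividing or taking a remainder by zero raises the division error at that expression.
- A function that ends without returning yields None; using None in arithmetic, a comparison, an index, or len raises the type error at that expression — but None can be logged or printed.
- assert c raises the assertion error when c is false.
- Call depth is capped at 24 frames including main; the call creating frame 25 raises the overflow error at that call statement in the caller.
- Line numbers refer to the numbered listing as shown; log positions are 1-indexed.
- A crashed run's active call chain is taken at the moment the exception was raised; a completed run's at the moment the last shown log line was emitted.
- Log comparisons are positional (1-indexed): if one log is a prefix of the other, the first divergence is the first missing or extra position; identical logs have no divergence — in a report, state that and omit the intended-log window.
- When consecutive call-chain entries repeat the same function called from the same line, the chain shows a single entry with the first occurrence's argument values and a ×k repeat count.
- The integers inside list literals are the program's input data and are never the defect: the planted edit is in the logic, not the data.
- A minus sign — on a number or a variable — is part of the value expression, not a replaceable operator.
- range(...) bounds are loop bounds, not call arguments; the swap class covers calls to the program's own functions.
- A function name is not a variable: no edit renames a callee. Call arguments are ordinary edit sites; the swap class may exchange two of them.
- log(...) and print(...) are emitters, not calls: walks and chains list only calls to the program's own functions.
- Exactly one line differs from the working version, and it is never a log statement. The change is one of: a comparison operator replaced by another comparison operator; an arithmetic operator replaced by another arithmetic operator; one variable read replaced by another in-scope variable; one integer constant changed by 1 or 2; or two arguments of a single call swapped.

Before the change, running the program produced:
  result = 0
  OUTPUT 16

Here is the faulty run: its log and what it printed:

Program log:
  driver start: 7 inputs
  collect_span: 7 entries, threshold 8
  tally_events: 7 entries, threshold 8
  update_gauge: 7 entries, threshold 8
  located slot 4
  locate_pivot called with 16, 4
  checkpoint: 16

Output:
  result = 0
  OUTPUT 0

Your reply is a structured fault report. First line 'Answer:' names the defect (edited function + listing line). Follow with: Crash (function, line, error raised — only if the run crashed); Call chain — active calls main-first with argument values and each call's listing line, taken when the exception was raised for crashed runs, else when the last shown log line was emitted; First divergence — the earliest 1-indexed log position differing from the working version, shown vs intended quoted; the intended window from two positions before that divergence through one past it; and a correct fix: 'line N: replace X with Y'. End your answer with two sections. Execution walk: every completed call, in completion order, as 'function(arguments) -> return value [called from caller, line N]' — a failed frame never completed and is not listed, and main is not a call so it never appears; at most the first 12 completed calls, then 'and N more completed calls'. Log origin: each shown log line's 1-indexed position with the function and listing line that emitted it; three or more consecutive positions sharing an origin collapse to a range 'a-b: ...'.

Answer: the defect is in main at line 42.
Key fact: Log streams are identical — the defect surfaces only in the printed output.
Call chain: main.
First divergence: none (the log streams are identical).
Execution walk:
  update_gauge([2, 11, 9, 5, 8, 10, 9], 8) -> 4  [called from tally_events, line 9]
  tally_events([2, 11, 9, 5, 8, 10, 9], 8) -> 16  [called from collect_span, line 25]
  locate_pivot(16, 4) -> 16  [called from collect_span, line 27]
  collect_span([2, 11, 9, 5, 8, 10, 9], 8) -> 16  [called from main, line 38]
  pack_ledger(16, 1) -> 0  [called from main, line 40]
Log origins:
  1: emitted by main (line 37)
  2: emitted by collect_span (line 24)
  3: emitted by tally_events (line 8)
  4: emitted by update_gauge (line 2)
  5: emitted by tally_events (line 10)
  6: emitted by locate_pivot (line 15)
  7: emitted by main (line 39)
A correct fix: line 42: replace `mark` with `step`.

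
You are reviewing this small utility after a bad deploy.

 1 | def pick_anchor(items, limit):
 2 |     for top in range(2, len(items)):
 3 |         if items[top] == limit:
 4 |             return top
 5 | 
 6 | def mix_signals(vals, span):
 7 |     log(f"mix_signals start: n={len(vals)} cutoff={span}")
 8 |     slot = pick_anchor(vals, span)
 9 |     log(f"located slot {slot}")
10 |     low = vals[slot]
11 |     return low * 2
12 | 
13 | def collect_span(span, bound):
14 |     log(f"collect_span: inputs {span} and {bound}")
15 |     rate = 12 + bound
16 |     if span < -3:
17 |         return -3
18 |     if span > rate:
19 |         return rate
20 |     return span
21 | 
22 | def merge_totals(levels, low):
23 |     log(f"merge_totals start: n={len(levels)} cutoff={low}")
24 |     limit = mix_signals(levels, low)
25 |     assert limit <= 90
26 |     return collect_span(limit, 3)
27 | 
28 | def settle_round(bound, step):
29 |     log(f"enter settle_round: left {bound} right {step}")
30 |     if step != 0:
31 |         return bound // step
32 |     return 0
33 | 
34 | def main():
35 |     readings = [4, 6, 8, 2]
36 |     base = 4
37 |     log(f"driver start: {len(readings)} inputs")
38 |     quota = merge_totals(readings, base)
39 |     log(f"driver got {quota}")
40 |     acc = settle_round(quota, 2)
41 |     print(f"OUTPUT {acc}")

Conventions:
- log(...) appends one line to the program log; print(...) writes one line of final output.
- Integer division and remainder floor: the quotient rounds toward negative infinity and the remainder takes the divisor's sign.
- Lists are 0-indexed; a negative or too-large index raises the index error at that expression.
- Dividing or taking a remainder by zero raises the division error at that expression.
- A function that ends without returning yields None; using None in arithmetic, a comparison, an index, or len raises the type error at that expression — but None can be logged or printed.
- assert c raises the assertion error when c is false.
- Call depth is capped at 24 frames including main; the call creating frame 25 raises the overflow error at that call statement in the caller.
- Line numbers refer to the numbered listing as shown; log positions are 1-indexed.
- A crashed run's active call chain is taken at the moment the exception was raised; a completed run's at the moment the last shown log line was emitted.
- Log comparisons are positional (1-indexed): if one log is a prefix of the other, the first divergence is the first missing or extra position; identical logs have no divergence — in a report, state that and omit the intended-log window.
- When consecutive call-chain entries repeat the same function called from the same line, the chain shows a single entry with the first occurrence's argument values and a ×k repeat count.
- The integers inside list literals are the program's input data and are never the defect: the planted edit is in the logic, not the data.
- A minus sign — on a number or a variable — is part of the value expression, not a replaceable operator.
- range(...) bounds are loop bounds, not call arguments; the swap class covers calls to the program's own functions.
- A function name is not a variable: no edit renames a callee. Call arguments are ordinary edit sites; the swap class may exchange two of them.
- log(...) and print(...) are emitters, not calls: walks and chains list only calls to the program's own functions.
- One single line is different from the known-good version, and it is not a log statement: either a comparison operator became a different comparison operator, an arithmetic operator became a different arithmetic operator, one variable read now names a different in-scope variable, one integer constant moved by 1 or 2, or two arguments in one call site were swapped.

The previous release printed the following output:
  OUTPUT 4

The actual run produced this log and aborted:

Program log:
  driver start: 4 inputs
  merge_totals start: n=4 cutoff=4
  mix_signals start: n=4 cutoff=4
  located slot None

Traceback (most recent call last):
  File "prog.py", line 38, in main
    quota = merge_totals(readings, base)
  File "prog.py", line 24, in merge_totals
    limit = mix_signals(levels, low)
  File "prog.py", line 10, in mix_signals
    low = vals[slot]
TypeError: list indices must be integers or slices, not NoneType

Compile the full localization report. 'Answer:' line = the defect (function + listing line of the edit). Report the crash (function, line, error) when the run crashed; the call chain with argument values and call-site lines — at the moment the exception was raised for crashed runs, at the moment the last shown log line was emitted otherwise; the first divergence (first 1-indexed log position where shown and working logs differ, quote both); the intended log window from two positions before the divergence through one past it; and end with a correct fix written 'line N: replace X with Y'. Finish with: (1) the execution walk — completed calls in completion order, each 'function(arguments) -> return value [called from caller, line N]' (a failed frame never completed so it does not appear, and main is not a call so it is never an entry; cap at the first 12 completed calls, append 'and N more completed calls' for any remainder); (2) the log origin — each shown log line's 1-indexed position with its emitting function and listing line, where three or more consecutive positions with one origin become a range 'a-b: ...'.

Answer: the defect is in pick_anchor at line 2.
Key observation: At log position 4 the runs split — shown 'located slot None', but the working version logs 'located slot 0'.
Crash: mix_signals, line 10, TypeError.
Call chain: main -> merge_totals([4, 6, 8, 2], 4) (called at line 38) -> mix_signals([4, 6, 8, 2], 4) (called at line 24).
First divergence: at position 4 the run shows 'located slot None' where the working version logs 'located slot 0'.
Intended log window:
  2: merge_totals start: n=4 cutoff=4
  3: mix_signals start: n=4 cutoff=4
  4: located slot 0
  5: collect_span: inputs 8 and 3
Execution walk:
  pick_anchor([4, 6, 8, 2], 4) -> None  [called from mix_signals, line 8]
Log origin:
  1 — main, line 37
  2 — merge_totals, line 23
  3 — mix_signals, line 7
  4 — mix_signals, line 9
A correct fix: line 2: replace `2` with `0`.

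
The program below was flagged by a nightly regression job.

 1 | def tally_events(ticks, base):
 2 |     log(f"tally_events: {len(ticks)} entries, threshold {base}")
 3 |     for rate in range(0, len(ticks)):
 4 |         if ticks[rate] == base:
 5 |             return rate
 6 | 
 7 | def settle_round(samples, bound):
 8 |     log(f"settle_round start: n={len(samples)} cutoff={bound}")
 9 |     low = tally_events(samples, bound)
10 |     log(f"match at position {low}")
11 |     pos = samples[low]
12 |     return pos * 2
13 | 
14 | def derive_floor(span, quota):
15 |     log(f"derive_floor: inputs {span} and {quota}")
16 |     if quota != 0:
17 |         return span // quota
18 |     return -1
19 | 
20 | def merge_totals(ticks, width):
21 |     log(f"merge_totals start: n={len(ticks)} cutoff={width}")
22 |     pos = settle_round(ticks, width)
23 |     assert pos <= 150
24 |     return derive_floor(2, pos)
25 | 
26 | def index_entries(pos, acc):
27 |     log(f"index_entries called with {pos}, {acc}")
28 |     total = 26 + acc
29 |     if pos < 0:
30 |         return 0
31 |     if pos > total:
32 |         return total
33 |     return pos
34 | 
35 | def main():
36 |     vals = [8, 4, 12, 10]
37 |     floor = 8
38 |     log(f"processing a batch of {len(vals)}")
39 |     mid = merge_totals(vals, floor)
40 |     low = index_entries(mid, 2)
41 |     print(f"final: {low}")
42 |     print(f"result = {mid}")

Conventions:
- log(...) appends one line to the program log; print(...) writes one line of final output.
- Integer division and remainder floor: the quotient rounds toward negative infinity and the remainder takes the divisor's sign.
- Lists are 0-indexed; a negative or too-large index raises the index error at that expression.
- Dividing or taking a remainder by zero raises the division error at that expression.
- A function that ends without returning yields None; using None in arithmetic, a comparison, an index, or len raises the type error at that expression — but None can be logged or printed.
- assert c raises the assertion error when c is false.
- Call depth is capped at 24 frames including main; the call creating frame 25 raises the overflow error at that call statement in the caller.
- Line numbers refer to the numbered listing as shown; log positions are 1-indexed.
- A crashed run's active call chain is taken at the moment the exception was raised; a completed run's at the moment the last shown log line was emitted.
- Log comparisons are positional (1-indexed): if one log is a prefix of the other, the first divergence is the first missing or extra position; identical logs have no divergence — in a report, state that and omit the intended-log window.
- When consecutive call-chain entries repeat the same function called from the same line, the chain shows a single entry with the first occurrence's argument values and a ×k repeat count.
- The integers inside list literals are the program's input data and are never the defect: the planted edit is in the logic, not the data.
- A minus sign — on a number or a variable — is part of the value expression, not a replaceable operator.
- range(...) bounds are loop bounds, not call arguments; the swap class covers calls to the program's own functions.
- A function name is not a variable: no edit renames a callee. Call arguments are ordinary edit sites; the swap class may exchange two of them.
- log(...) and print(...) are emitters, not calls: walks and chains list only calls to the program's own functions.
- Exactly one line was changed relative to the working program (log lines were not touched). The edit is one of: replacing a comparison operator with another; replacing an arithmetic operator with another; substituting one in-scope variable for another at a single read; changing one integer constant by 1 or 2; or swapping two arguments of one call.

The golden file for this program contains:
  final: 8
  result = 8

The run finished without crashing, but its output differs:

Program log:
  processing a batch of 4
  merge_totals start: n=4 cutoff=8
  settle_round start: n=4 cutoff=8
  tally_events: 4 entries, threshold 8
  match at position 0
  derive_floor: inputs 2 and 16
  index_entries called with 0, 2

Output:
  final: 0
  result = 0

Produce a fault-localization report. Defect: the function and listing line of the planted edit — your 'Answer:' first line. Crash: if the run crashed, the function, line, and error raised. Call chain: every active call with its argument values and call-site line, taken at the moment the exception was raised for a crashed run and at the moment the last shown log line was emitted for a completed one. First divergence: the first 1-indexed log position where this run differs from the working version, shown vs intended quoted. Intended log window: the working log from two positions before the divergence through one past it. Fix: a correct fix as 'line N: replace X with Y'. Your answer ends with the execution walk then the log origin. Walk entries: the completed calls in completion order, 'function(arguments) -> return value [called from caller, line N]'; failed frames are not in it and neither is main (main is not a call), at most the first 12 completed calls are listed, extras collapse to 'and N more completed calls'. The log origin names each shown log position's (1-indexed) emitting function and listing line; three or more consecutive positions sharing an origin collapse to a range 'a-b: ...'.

Answer: the defect is in merge_totals at line 24.
Key fact: Position 6 is the first bad log line: 'derive_floor: inputs 2 and 16' should read 'derive_floor: inputs 16 and 2'.
Call chain: main -> index_entries(0, 2) (called at line 40).
First divergence: position 6 — shown 'derive_floor: inputs 2 and 16', intended 'derive_floor: inputs 16 and 2'.
Intended log window:
  4: tally_events: 4 entries, threshold 8
  5: match at position 0
  6: derive_floor: inputs 16 and 2
  7: index_entries called with 8, 2
Execution walk:
  tally_events([8, 4, 12, 10], 8) -> 0  [called from settle_round, line 9]
  settle_round([8, 4, 12, 10], 8) -> 16  [called from merge_totals, line 22]
  derive_floor(2, 16) -> 0  [called from merge_totals, line 24]
  merge_totals([8, 4, 12, 10], 8) -> 0  [called from main, line 39]
  index_entries(0, 2) -> 0  [called from main, line 40]
Origin of each log line:
  1 — main, line 38
  2 — merge_totals, line 21
  3 — settle_round, line 8
  4 — tally_events, line 2
  5 — settle_round, line 10
  6 — derive_floor, line 15
  7 — index_entries, line 27
A correct fix: line 24: replace `derive_floor(2, pos)` with `derive_floor(pos, 2)`.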